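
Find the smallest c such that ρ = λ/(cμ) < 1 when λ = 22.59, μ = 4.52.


Stability requires cμ > λ ⇔ c > λ/μ.
λ/μ = 22.59/4.52 = 4.9978
Minimum integer c = ⌊4.9978⌋ + 1 = 5
Check: 5·4.52 = 22.60 > 22.59, while 4·4.52 = 18.08 ≤ 22.59

Final: 5 servers


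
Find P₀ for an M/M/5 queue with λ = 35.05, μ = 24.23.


a = λ/μ = 35.05/24.23 = 1.4466; ρ = a/c = 0.2893
Σ_{k=0}^{4} a^k/k! (terms k=0..4) = 1.00000 + 1.44655 + 1.04626 + 0.50449 + 0.18244 = 4.17975
Tail: a^5/(5!(1−ρ)) = 6.33393/(120·0.7107) = 0.07427
P₀ = 1/(4.17975 + 0.07427) = 1/4.25402 = 0.235072

Final: 0.235072


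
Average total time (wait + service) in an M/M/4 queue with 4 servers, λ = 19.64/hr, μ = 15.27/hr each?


a = 1.2862; ρ = 0.3215; P₀ = 0.275028
Lq = P₀·a^c·ρ/(c!(1−ρ)²) = 0.02191
Wq = Lq/λ = 0.02191/19.64 = 0.001115 hr
W = Wq + 1/μ = 0.001115 + 0.06549 = 0.06660 hr

Final: 0.06660 hr


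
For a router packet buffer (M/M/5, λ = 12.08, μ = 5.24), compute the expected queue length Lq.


a = λ/μ = 2.3053; ρ = a/5 = 0.4611
P₀ = 0.098151
Lq = P₀·a^c·ρ / (c!·(1−ρ)²) = 0.098151·65.11458·0.4611/(120·0.29045)
= 0.08455

Final: 0.08455


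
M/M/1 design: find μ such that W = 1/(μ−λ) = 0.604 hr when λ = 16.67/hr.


W = 1/(μ−λ) ⇒ μ − λ = 1/W = 1/0.604 = 1.6556
μ = λ + 1/W = 16.67 + 1.6556 = 18.3256 per hr

Final: 18.3256 /hr


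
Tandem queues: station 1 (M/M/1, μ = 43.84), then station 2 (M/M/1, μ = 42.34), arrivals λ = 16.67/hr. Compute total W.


Each node sees arrival rate λ = 16.67/hr (tandem ⇒ throughput preserved).
W₁ = 1/(μ₁−λ) = 1/(43.84−16.67) = 0.03681 hr
W₂ = 1/(μ₂−λ) = 1/(42.34−16.67) = 0.03896 hr
W_total = W₁ + W₂ = 0.03681 + 0.03896 = 0.07576 hr

Final: 0.07576 hr


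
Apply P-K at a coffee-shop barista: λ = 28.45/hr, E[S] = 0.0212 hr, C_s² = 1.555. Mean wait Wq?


ρ = λ·E[S] = 28.45·0.0212 = 0.6031
E[S²] = E[S]²(1+C_s²) = 0.0212²·(1+1.555) = 0.001148
Wq = λ·E[S²]/(2(1−ρ)) = 28.45·0.001148/(2·0.3969) = 0.04116 hr

Final: 0.04116 hr


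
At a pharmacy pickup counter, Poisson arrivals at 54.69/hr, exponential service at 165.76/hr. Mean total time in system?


W = 1/(μ−λ) = 1/(165.76 − 54.69) = 1/111.07 = 0.009003 hr

Final: 0.009003 hr


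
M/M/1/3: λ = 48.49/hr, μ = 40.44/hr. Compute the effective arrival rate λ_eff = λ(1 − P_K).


ρ = 1.1991; P_K = (1−ρ)ρ^3/(1−ρ^4) = 0.321586
λ_eff = λ(1 − P_K) = 48.49·(1 − 0.321586) = 48.49·0.678414 = 32.8963 /hr

Final: 32.8963 /hr


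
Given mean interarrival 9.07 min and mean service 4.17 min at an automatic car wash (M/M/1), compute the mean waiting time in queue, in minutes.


λ = 60/9.07 = 6.6152 /hr
μ = 60/4.17 = 14.3885 /hr
ρ = λ/μ = 6.6152/14.3885 = 0.4598
Wq = ρ/(μ−λ) = 0.4598/(14.3885−6.6152) = 0.05915 hr
In minutes: 0.05915·60 = 3.549 min

Final: 3.549 min


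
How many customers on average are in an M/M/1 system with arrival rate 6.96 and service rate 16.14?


ρ = λ/μ = 6.96/16.14 = 0.4312
L = ρ/(1−ρ) = 0.4312/(1 − 0.4312) = 0.4312/0.5688 = 0.7582

Final: 0.7582


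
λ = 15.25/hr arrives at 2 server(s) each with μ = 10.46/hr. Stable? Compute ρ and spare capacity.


Total capacity cμ = 2·10.46 = 20.92/hr
ρ = λ/(cμ) = 15.25/20.92 = 0.7290
Stable ⇔ ρ < 1: YES
Spare capacity = cμ − λ = 20.92 − 15.25 = 5.67/hr

Final: ρ = 0.7290; stable; margin = 5.67/hr


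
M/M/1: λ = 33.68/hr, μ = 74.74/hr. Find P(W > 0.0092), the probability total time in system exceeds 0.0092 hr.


W ~ Exponential(μ−λ) for M/M/1.
μ − λ = 74.74 − 33.68 = 41.0600
P(W > t) = e^{−(μ−λ)t} = e^{−0.3778} = 0.685400

Final: 0.685400


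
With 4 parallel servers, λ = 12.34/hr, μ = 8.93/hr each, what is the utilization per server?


ρ = λ/(cμ) = 12.34/(4·8.93) = 12.34/35.72 = 0.3455

Final: 0.3455


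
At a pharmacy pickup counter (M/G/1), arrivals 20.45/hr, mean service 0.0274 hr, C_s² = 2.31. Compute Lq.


ρ = λ·E[S] = 20.45·0.0274 = 0.5603
Lq = ρ²(1+C_s²)/(2(1−ρ)) = 0.3140·(1+2.31)/(2·0.4397)
= 0.3140·3.3100/0.8793 = 1.18184

Final: 1.18184


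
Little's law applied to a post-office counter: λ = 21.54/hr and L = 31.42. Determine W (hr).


W = L/λ = 31.42/21.54 = 1.4587 hr

Final: 1.4587 hr


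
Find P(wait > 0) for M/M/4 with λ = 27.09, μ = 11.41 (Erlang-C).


a = λ/μ = 2.3742; ρ = a/4 = 0.5936
P₀ = 0.085611 (from M/M/c formula)
C(c,a) = [a^c/(c!(1−ρ))]·P₀ = [31.77558/(24·0.4064)]·0.085611
= 3.25750·0.085611 = 0.278876

Final: 0.278876


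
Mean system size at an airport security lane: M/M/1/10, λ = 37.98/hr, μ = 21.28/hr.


ρ = 37.98/21.28 = 1.7848
L = ρ[1 − (K+1)ρ^K + Kρ^(K+1)] / [(1−ρ)(1−ρ^(K+1))]
Numerator: 1.7848·(1 − 11·327.969432 + 10·585.351458) = 4010.121921
Denominator: (-0.7848)·(-584.351458) = 458.584086
L = 4010.121921/458.584086 = 8.7446

Final: 8.7446


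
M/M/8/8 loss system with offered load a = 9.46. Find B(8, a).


B(c,a) = (a^c/c!) / Σ_{k=0}^{c} a^k/k!
a^8/8! = 1590.774306
Σ terms (k=0..8): 1.00000 + 9.46000 + 44.74580 + 141.09842 + 333.69777 + 631.35618 + 995.43824 + 1345.26368 + 1590.77431 = 5092.834407
B = 1590.774306/5092.834407 = 0.312355

Final: 0.312355


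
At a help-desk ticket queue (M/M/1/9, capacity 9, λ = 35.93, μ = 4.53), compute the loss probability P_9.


ρ = λ/μ = 35.93/4.53 = 7.9316
P_K = (1−ρ)ρ^K/(1−ρ^(K+1)) = (-6.9316·124231330.570615)/(1 − 985349162.781944)
= -861117832.211329/-985349161.781944 = 0.873922

Final: 0.873922


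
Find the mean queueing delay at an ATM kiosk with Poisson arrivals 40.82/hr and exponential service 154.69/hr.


ρ = 40.82/154.69 = 0.2639
Wq = ρ/(μ−λ) = 0.2639/(154.69 − 40.82) = 0.2639/113.87 = 0.002317 hr

Final: 0.002317 hr


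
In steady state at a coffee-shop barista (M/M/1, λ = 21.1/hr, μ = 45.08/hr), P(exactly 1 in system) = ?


ρ = 21.1/45.08 = 0.4681
P_n = (1−ρ)·ρ^n = (1 − 0.4681)·0.4681^1 = 0.5319·0.468057 = 0.248980

Final: 0.248980


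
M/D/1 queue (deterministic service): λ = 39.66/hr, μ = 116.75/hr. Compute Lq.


ρ = 39.66/116.75 = 0.3397
M/D/1: Lq = ρ²/(2(1−ρ)) = 0.1154/(2·0.6603) = 0.08738

Final: 0.08738


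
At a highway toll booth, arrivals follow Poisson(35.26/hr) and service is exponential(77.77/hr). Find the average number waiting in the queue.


ρ = 35.26/77.77 = 0.4534
Lq = ρ²/(1−ρ) = 0.2056/0.5466 = 0.3761

Final: 0.3761


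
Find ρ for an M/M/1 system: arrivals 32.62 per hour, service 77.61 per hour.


ρ = λ/μ = 32.62/77.61 = 0.4203

Final: 0.4203


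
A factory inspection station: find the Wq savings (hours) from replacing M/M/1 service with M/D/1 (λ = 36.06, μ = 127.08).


ρ = 36.06/127.08 = 0.2838
Wq(M/M/1) = ρ/(μ−λ) = 0.2838/91.02 = 0.003118 hr
Wq(M/D/1) = ρ/(2(μ−λ)) = 0.001559 hr
Savings = 0.003118 − 0.001559 = 0.001559 hr

Final: 0.001559 hr


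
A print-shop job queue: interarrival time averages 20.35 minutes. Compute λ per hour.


λ = 1/(interarrival time) in consistent units.
1 hour = 60 min, so λ = 60/20.35 = 2.9484 per hour

Final: 2.9484 /hr


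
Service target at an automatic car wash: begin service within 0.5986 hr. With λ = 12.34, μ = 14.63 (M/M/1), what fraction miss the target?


ρ = 12.34/14.63 = 0.8435
P(Wq > t) = ρ·e^{−(μ−λ)t} = 0.8435·e^{−1.3708}
= 0.8435·0.253905 = 0.214162

Final: 0.214162


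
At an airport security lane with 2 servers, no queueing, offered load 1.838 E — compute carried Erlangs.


B(2,1.838) = 0.373112 (Erlang-B)
Carried load = a(1 − B) = 1.838·(1 − 0.373112) = 1.838·0.626888 = 1.1522 E

Final: 1.1522 Erlangs


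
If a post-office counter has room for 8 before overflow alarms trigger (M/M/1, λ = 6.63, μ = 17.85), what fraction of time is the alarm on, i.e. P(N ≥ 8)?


ρ = 6.63/17.85 = 0.3714
P(N ≥ n) = ρ^n = 0.3714^8 = 0.0003622

Final: 0.0003622


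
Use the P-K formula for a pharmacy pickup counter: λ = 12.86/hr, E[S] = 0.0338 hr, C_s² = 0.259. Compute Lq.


ρ = λ·E[S] = 12.86·0.0338 = 0.4347
Lq = ρ²(1+C_s²)/(2(1−ρ)) = 0.1889·(1+0.259)/(2·0.5653)
= 0.1889·1.2590/1.1307 = 0.21038

Final: 0.21038


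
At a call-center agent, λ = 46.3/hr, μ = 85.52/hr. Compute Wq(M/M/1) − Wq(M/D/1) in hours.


ρ = 46.3/85.52 = 0.5414
Wq(M/M/1) = ρ/(μ−λ) = 0.5414/39.22 = 0.01380 hr
Wq(M/D/1) = ρ/(2(μ−λ)) = 0.006902 hr
Savings = 0.01380 − 0.006902 = 0.006902 hr

Final: 0.006902 hr


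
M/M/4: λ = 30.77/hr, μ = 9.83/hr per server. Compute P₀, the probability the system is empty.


a = λ/μ = 30.77/9.83 = 3.1302; ρ = a/c = 0.7826
Σ_{k=0}^{3} a^k/k! (terms k=0..3) = 1.00000 + 3.13021 + 4.89912 + 5.11176 = 14.14110
Tail: a^4/(4!(1−ρ)) = 96.00546/(24·0.2174) = 18.39637
P₀ = 1/(14.14110 + 18.39637) = 1/32.53746 = 0.030734

Final: 0.030734


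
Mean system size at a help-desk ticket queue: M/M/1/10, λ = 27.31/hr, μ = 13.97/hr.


ρ = 27.31/13.97 = 1.9549
L = ρ[1 − (K+1)ρ^K + Kρ^(K+1)] / [(1−ρ)(1−ρ^(K+1))]
Numerator: 1.9549·(1 − 11·815.178919 + 10·1593.596012) = 13625.660825
Denominator: (-0.9549)·(-1592.596012) = 1520.775290
L = 13625.660825/1520.775290 = 8.9597

Final: 8.9597


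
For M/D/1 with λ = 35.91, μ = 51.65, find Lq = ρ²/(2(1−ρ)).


ρ = 35.91/51.65 = 0.6953
M/D/1: Lq = ρ²/(2(1−ρ)) = 0.4834/(2·0.3047) = 0.79310

Final: 0.79310


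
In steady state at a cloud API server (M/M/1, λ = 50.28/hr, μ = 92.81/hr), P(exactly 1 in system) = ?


ρ = 50.28/92.81 = 0.5418
P_n = (1−ρ)·ρ^n = (1 − 0.5418)·0.5418^1 = 0.4582·0.541752 = 0.248257

Final: 0.248257


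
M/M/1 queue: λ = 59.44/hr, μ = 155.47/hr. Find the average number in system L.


ρ = λ/μ = 59.44/155.47 = 0.3823
L = ρ/(1−ρ) = 0.3823/(1 − 0.3823) = 0.3823/0.6177 = 0.6190

Final: 0.6190


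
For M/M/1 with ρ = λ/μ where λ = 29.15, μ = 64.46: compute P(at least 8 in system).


ρ = 29.15/64.46 = 0.4522
P(N ≥ n) = ρ^n = 0.4522^8 = 0.001749

Final: 0.001749


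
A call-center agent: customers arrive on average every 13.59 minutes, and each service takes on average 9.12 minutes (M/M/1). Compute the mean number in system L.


λ = 60/13.59 = 4.4150 /hr
μ = 60/9.12 = 6.5789 /hr
ρ = λ/μ = 4.4150/6.5789 = 0.6711
L = ρ/(1−ρ) = 0.6711/0.3289 = 2.0403

Final: 2.0403


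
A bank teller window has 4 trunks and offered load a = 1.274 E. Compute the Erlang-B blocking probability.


B(c,a) = (a^c/c!) / Σ_{k=0}^{c} a^k/k!
a^4/4! = 0.109766
Σ terms (k=0..4): 1.00000 + 1.27400 + 0.81154 + 0.34463 + 0.10977 = 3.539937
B = 0.109766/3.539937 = 0.031008

Final: 0.031008


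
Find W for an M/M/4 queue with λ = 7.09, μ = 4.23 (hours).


a = 1.6761; ρ = 0.4190; P₀ = 0.184105
Lq = P₀·a^c·ρ/(c!(1−ρ)²) = 0.07517
Wq = Lq/λ = 0.07517/7.09 = 0.01060 hr
W = Wq + 1/μ = 0.01060 + 0.23641 = 0.24701 hr

Final: 0.24701 hr


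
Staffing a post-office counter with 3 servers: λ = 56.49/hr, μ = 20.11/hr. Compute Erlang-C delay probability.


a = λ/μ = 2.8091; ρ = a/3 = 0.9364
P₀ = 0.015199 (from M/M/c formula)
C(c,a) = [a^c/(c!(1−ρ))]·P₀ = [22.16555/(6·0.06365)]·0.015199
= 58.04026·0.015199 = 0.882142

Final: 0.882142


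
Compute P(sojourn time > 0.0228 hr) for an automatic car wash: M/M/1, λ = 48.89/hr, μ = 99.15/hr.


W ~ Exponential(μ−λ) for M/M/1.
μ − λ = 99.15 − 48.89 = 50.2600
P(W > t) = e^{−(μ−λ)t} = e^{−1.1459} = 0.317929

Final: 0.317929


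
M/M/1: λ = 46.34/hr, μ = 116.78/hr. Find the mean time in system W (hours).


W = 1/(μ−λ) = 1/(116.78 − 46.34) = 1/70.44 = 0.01420 hr

Final: 0.01420 hr


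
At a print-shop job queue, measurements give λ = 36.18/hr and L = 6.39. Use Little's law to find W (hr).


W = L/λ = 6.39/36.18 = 0.1766 hr

Final: 0.1766 hr


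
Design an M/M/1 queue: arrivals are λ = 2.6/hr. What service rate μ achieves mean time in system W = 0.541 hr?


W = 1/(μ−λ) ⇒ μ − λ = 1/W = 1/0.541 = 1.8484
μ = λ + 1/W = 2.6 + 1.8484 = 4.4484 per hr

Final: 4.4484 /hr


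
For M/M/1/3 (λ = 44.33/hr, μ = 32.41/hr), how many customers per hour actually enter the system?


ρ = 1.3678; P_K = (1−ρ)ρ^3/(1−ρ^4) = 0.376447
λ_eff = λ(1 − P_K) = 44.33·(1 − 0.376447) = 44.33·0.623553 = 27.6421 /hr

Final: 27.6421 /hr


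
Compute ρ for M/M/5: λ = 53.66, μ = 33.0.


ρ = λ/(cμ) = 53.66/(5·33.0) = 53.66/165.00 = 0.3252

Final: 0.3252


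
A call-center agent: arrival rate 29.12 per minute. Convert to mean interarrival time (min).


Mean interarrival time = 1/λ = 1/29.12 minute = 0.03434 minute
In minutes: 0.03434 × 1 = 0.03434 min

Final: 0.03434 min


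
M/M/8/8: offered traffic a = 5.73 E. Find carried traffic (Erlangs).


B(8,5.73) = 0.107098 (Erlang-B)
Carried load = a(1 − B) = 5.73·(1 − 0.107098) = 5.73·0.892902 = 5.1163 E

Final: 5.1163 Erlangs


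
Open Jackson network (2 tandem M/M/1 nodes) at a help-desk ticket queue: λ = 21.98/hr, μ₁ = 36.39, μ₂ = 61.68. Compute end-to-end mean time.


Each node sees arrival rate λ = 21.98/hr (tandem ⇒ throughput preserved).
W₁ = 1/(μ₁−λ) = 1/(36.39−21.98) = 0.06940 hr
W₂ = 1/(μ₂−λ) = 1/(61.68−21.98) = 0.02519 hr
W_total = W₁ + W₂ = 0.06940 + 0.02519 = 0.09459 hr

Final: 0.09459 hr


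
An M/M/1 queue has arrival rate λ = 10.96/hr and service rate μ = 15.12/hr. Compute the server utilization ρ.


ρ = λ/μ = 10.96/15.12 = 0.7249

Final: 0.7249


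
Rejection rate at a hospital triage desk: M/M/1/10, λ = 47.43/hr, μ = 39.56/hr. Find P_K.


ρ = λ/μ = 47.43/39.56 = 1.1989
P_K = (1−ρ)ρ^K/(1−ρ^(K+1)) = (-0.1989·6.137174)/(1 − 7.358093)
= -1.220919/-6.358093 = 0.192026

Final: 0.192026


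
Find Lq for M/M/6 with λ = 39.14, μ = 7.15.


a = λ/μ = 5.4741; ρ = a/6 = 0.9124
P₀ = 0.001806
Lq = P₀·a^c·ρ / (c!·(1−ρ)²) = 0.001806·26908.44970·0.9124/(720·0.007682)
= 8.01818

Final: 8.01818


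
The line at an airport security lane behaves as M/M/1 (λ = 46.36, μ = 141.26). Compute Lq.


ρ = 46.36/141.26 = 0.3282
Lq = ρ²/(1−ρ) = 0.1077/0.6718 = 0.1603

Final: 0.1603


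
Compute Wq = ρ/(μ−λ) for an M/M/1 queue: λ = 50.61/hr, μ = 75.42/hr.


ρ = 50.61/75.42 = 0.6710
Wq = ρ/(μ−λ) = 0.6710/(75.42 − 50.61) = 0.6710/24.81 = 0.02705 hr

Final: 0.02705 hr


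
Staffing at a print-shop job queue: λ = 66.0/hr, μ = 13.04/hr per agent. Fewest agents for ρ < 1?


Stability requires cμ > λ ⇔ c > λ/μ.
λ/μ = 66.0/13.04 = 5.0613
Minimum integer c = ⌊5.0613⌋ + 1 = 6
Check: 6·13.04 = 78.24 > 66.0, while 5·13.04 = 65.20 ≤ 66.0

Final: 6 servers


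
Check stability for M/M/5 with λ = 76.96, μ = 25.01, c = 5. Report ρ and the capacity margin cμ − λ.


Total capacity cμ = 5·25.01 = 125.05/hr
ρ = λ/(cμ) = 76.96/125.05 = 0.6154
Stable ⇔ ρ < 1: YES
Spare capacity = cμ − λ = 125.05 − 76.96 = 48.09/hr

Final: ρ = 0.6154; stable; margin = 48.09/hr


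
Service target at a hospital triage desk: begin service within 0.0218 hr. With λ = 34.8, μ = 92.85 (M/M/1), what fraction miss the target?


ρ = 34.8/92.85 = 0.3748
P(Wq > t) = ρ·e^{−(μ−λ)t} = 0.3748·e^{−1.2655}
= 0.3748·0.282101 = 0.105731

Final: 0.105731


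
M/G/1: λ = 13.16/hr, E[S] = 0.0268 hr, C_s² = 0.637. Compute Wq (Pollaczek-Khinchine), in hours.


ρ = λ·E[S] = 13.16·0.0268 = 0.3527
E[S²] = E[S]²(1+C_s²) = 0.0268²·(1+0.637) = 0.001176
Wq = λ·E[S²]/(2(1−ρ)) = 13.16·0.001176/(2·0.6473) = 0.01195 hr

Final: 0.01195 hr


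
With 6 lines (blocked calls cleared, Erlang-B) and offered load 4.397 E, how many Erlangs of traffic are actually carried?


B(6,4.397) = 0.146441 (Erlang-B)
Carried load = a(1 − B) = 4.397·(1 − 0.146441) = 4.397·0.853559 = 3.7531 E

Final: 3.7531 Erlangs


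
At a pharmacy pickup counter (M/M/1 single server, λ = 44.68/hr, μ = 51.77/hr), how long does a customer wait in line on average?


ρ = 44.68/51.77 = 0.8630
Wq = ρ/(μ−λ) = 0.8630/(51.77 − 44.68) = 0.8630/7.09 = 0.1217 hr

Final: 0.1217 hr


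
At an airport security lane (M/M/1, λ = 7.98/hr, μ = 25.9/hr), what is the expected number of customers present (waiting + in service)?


ρ = λ/μ = 7.98/25.9 = 0.3081
L = ρ/(1−ρ) = 0.3081/(1 − 0.3081) = 0.3081/0.6919 = 0.4453

Final: 0.4453


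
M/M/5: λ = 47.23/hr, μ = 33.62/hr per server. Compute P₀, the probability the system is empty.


a = λ/μ = 47.23/33.62 = 1.4048; ρ = a/c = 0.2810
Σ_{k=0}^{4} a^k/k! (terms k=0..4) = 1.00000 + 1.40482 + 0.98676 + 0.46207 + 0.16228 = 4.01593
Tail: a^5/(5!(1−ρ)) = 5.47143/(120·0.7190) = 0.06341
P₀ = 1/(4.01593 + 0.06341) = 1/4.07934 = 0.245138

Final: 0.245138


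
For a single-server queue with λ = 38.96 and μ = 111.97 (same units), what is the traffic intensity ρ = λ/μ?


ρ = λ/μ = 38.96/111.97 = 0.3480

Final: 0.3480


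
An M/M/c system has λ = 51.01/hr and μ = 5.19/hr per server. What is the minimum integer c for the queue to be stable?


Stability requires cμ > λ ⇔ c > λ/μ.
λ/μ = 51.01/5.19 = 9.8285
Minimum integer c = ⌊9.8285⌋ + 1 = 10
Check: 10·5.19 = 51.90 > 51.01, while 9·5.19 = 46.71 ≤ 51.01

Final: 10 servers


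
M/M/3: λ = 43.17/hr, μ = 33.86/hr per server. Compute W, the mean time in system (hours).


a = 1.2750; ρ = 0.4250; P₀ = 0.271120
Lq = P₀·a^c·ρ/(c!(1−ρ)²) = 0.12037
Wq = Lq/λ = 0.12037/43.17 = 0.002788 hr
W = Wq + 1/μ = 0.002788 + 0.02953 = 0.03232 hr

Final: 0.03232 hr


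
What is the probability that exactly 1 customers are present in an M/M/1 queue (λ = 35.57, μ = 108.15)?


ρ = 35.57/108.15 = 0.3289
P_n = (1−ρ)·ρ^n = (1 − 0.3289)·0.3289^1 = 0.6711·0.328895 = 0.220723

Final: 0.220723


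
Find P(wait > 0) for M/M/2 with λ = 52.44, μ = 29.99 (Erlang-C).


a = λ/μ = 1.7486; ρ = a/2 = 0.8743
P₀ = 0.067070 (from M/M/c formula)
C(c,a) = [a^c/(c!(1−ρ))]·P₀ = [3.05754/(2·0.1257)]·0.067070
= 12.16123·0.067070 = 0.815653

Final: 0.815653


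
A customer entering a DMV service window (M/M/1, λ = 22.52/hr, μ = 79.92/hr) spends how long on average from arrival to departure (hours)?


W = 1/(μ−λ) = 1/(79.92 − 22.52) = 1/57.40 = 0.01742 hr

Final: 0.01742 hr


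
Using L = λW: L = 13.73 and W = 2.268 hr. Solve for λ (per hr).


λ = L/W = 13.73/2.268 = 6.0538 /hr

Final: 6.0538 /hr


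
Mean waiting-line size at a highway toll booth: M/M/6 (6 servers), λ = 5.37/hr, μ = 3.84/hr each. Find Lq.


a = λ/μ = 1.3984; ρ = a/6 = 0.2331
P₀ = 0.246943
Lq = P₀·a^c·ρ / (c!·(1−ρ)²) = 0.246943·7.47926·0.2331/(720·0.58818)
= 0.001016

Final: 0.001016


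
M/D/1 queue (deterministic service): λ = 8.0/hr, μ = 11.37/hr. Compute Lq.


ρ = 8.0/11.37 = 0.7036
M/D/1: Lq = ρ²/(2(1−ρ)) = 0.4951/(2·0.2964) = 0.83514

Final: 0.83514


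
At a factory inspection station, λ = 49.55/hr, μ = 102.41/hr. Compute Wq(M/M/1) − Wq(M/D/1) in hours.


ρ = 49.55/102.41 = 0.4838
Wq(M/M/1) = ρ/(μ−λ) = 0.4838/52.86 = 0.009153 hr
Wq(M/D/1) = ρ/(2(μ−λ)) = 0.004577 hr
Savings = 0.009153 − 0.004577 = 0.004577 hr

Final: 0.004577 hr


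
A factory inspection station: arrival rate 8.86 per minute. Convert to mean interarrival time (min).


Mean interarrival time = 1/λ = 1/8.86 minute = 0.11287 minute
In minutes: 0.11287 × 1 = 0.1129 min

Final: 0.1129 min


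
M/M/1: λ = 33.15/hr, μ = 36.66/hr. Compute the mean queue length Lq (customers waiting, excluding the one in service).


ρ = 33.15/36.66 = 0.9043
Lq = ρ²/(1−ρ) = 0.8177/0.09574 = 8.5402

Final: 8.5402


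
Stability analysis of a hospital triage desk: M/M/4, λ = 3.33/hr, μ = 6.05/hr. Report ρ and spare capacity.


Total capacity cμ = 4·6.05 = 24.20/hr
ρ = λ/(cμ) = 3.33/24.20 = 0.1376
Stable ⇔ ρ < 1: YES
Spare capacity = cμ − λ = 24.20 − 3.33 = 20.87/hr

Final: ρ = 0.1376; stable; margin = 20.87/hr


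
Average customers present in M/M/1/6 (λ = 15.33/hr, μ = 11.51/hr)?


ρ = 15.33/11.51 = 1.3319
L = ρ[1 − (K+1)ρ^K + Kρ^(K+1)] / [(1−ρ)(1−ρ^(K+1))]
Numerator: 1.3319·(1 − 7·5.582143 + 6·7.434775) = 8.702066
Denominator: (-0.3319)·(-6.434775) = 2.135607
L = 8.702066/2.135607 = 4.0748

Final: 4.0748


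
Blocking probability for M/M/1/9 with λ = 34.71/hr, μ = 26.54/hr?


ρ = λ/μ = 34.71/26.54 = 1.3078
P_K = (1−ρ)ρ^K/(1−ρ^(K+1)) = (-0.3078·11.193947)/(1 − 14.639861)
= -3.445914/-13.639861 = 0.252636

Final: 0.252636


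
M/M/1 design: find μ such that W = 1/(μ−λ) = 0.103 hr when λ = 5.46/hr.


W = 1/(μ−λ) ⇒ μ − λ = 1/W = 1/0.103 = 9.7087
μ = λ + 1/W = 5.46 + 9.7087 = 15.1687 per hr

Final: 15.1687 /hr


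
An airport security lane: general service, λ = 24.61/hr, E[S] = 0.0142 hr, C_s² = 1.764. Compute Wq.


ρ = λ·E[S] = 24.61·0.0142 = 0.3495
E[S²] = E[S]²(1+C_s²) = 0.0142²·(1+1.764) = 0.0005573
Wq = λ·E[S²]/(2(1−ρ)) = 24.61·0.0005573/(2·0.6505) = 0.01054 hr

Final: 0.01054 hr


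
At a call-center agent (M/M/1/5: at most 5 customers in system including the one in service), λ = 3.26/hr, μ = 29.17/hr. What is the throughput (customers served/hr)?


ρ = 0.1118; P_K = (1−ρ)ρ^5/(1−ρ^6) = 0.00001549
λ_eff = λ(1 − P_K) = 3.26·(1 − 0.00001549) = 3.26·0.999985 = 3.2599 /hr

Final: 3.2599 /hr


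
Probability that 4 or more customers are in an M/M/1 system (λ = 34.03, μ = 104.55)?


ρ = 34.03/104.55 = 0.3255
P(N ≥ n) = ρ^n = 0.3255^4 = 0.011224

Final: 0.011224


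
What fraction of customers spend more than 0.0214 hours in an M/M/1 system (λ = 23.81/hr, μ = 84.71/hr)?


W ~ Exponential(μ−λ) for M/M/1.
μ − λ = 84.71 − 23.81 = 60.9000
P(W > t) = e^{−(μ−λ)t} = e^{−1.3033} = 0.271645

Final: 0.271645


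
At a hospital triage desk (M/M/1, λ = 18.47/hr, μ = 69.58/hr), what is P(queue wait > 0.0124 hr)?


ρ = 18.47/69.58 = 0.2654
P(Wq > t) = ρ·e^{−(μ−λ)t} = 0.2654·e^{−0.6338}
= 0.2654·0.530591 = 0.140845

Final: 0.140845


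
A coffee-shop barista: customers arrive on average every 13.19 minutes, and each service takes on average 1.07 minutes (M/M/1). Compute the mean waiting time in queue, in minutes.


λ = 60/13.19 = 4.5489 /hr
μ = 60/1.07 = 56.0748 /hr
ρ = λ/μ = 4.5489/56.0748 = 0.08112
Wq = ρ/(μ−λ) = 0.08112/(56.0748−4.5489) = 0.001574 hr
In minutes: 0.001574·60 = 0.09446 min

Final: 0.09446 min


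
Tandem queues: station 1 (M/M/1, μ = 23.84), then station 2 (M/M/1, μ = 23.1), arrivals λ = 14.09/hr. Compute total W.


Each node sees arrival rate λ = 14.09/hr (tandem ⇒ throughput preserved).
W₁ = 1/(μ₁−λ) = 1/(23.84−14.09) = 0.10256 hr
W₂ = 1/(μ₂−λ) = 1/(23.1−14.09) = 0.11099 hr
W_total = W₁ + W₂ = 0.10256 + 0.11099 = 0.21355 hr

Final: 0.21355 hr


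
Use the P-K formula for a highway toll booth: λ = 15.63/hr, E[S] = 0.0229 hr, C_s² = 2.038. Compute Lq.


ρ = λ·E[S] = 15.63·0.0229 = 0.3579
Lq = ρ²(1+C_s²)/(2(1−ρ)) = 0.1281·(1+2.038)/(2·0.6421)
= 0.1281·3.0380/1.2841 = 0.30308

Final: 0.30308


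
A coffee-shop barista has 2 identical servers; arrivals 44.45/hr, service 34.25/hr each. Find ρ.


ρ = λ/(cμ) = 44.45/(2·34.25) = 44.45/68.50 = 0.6489

Final: 0.6489


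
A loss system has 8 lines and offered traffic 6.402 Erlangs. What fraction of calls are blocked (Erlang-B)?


B(c,a) = (a^c/c!) / Σ_{k=0}^{c} a^k/k!
a^8/8! = 69.984979
Σ terms (k=0..8): 1.00000 + 6.40200 + 20.49280 + 43.73164 + 69.99249 + 89.61838 + 95.62281 + 87.45389 + 69.98498 = 484.299001
B = 69.984979/484.299001 = 0.144508

Final: 0.144508


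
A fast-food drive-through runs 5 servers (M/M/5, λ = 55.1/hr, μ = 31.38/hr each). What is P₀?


a = λ/μ = 55.1/31.38 = 1.7559; ρ = a/c = 0.3512
Σ_{k=0}^{4} a^k/k! (terms k=0..4) = 1.00000 + 1.75590 + 1.54158 + 0.90229 + 0.39608 = 5.59585
Tail: a^5/(5!(1−ρ)) = 16.69142/(120·0.6488) = 0.21438
P₀ = 1/(5.59585 + 0.21438) = 1/5.81023 = 0.172110

Final: 0.172110


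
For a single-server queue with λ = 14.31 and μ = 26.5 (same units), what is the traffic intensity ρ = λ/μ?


ρ = λ/μ = 14.31/26.5 = 0.5400

Final: 0.5400


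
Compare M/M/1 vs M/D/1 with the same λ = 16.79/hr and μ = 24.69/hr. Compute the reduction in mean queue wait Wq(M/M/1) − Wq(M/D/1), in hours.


ρ = 16.79/24.69 = 0.6800
Wq(M/M/1) = ρ/(μ−λ) = 0.6800/7.90 = 0.08608 hr
Wq(M/D/1) = ρ/(2(μ−λ)) = 0.04304 hr
Savings = 0.08608 − 0.04304 = 0.04304 hr

Final: 0.04304 hr


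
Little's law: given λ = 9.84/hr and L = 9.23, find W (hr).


W = L/λ = 9.23/9.84 = 0.9380 hr

Final: 0.9380 hr


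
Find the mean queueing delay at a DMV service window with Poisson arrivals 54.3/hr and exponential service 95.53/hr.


ρ = 54.3/95.53 = 0.5684
Wq = ρ/(μ−λ) = 0.5684/(95.53 − 54.3) = 0.5684/41.23 = 0.01379 hr

Final: 0.01379 hr


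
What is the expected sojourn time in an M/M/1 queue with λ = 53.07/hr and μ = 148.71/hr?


W = 1/(μ−λ) = 1/(148.71 − 53.07) = 1/95.64 = 0.01046 hr

Final: 0.01046 hr


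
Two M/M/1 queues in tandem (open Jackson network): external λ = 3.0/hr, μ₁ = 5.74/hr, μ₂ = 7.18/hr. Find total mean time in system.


Each node sees arrival rate λ = 3.0/hr (tandem ⇒ throughput preserved).
W₁ = 1/(μ₁−λ) = 1/(5.74−3.0) = 0.36496 hr
W₂ = 1/(μ₂−λ) = 1/(7.18−3.0) = 0.23923 hr
W_total = W₁ + W₂ = 0.36496 + 0.23923 = 0.60420 hr

Final: 0.60420 hr


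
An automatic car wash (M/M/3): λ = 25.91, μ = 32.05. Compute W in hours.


a = 0.8084; ρ = 0.2695; P₀ = 0.443314
Lq = P₀·a^c·ρ/(c!(1−ρ)²) = 0.01971
Wq = Lq/λ = 0.01971/25.91 = 0.0007608 hr
W = Wq + 1/μ = 0.0007608 + 0.03120 = 0.03196 hr

Final: 0.03196 hr


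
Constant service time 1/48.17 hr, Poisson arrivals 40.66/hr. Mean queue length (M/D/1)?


ρ = 40.66/48.17 = 0.8441
M/D/1: Lq = ρ²/(2(1−ρ)) = 0.7125/(2·0.1559) = 2.28501

Final: 2.28501


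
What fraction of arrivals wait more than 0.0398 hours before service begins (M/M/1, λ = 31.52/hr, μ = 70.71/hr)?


ρ = 31.52/70.71 = 0.4458
P(Wq > t) = ρ·e^{−(μ−λ)t} = 0.4458·e^{−1.5598}
= 0.4458·0.210186 = 0.093693

Final: 0.093693


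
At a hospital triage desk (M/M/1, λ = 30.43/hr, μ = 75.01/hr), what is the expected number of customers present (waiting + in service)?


ρ = λ/μ = 30.43/75.01 = 0.4057
L = ρ/(1−ρ) = 0.4057/(1 − 0.4057) = 0.4057/0.5943 = 0.6826

Final: 0.6826


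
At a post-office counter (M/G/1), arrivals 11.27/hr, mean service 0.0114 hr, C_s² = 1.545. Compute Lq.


ρ = λ·E[S] = 11.27·0.0114 = 0.1285
Lq = ρ²(1+C_s²)/(2(1−ρ)) = 0.01651·(1+1.545)/(2·0.8715)
= 0.01651·2.5450/1.7430 = 0.02410

Final: 0.02410


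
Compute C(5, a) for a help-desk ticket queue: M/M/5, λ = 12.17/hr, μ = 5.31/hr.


a = λ/μ = 2.2919; ρ = a/5 = 0.4584
P₀ = 0.099528 (from M/M/c formula)
C(c,a) = [a^c/(c!(1−ρ))]·P₀ = [63.23831/(120·0.5416)]·0.099528
= 0.97298·0.099528 = 0.096839

Final: 0.096839


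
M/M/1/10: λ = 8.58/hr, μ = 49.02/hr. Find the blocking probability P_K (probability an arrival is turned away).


ρ = λ/μ = 8.58/49.02 = 0.1750
P_K = (1−ρ)ρ^K/(1−ρ^(K+1)) = (0.8250·0.00000002699)/(1 − 0.000000004723)
= 0.00000002226/1.000000 = 0.00000002226

Final: 0.00000002226


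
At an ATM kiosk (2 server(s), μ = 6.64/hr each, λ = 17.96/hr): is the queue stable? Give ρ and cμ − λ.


Total capacity cμ = 2·6.64 = 13.28/hr
ρ = λ/(cμ) = 17.96/13.28 = 1.3524
Stable ⇔ ρ < 1: NO
Spare capacity = cμ − λ = 13.28 − 17.96 = -4.68/hr

Final: ρ = 1.3524; unstable; margin = -4.68/hr


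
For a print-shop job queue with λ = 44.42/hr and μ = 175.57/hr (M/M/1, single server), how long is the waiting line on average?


ρ = 44.42/175.57 = 0.2530
Lq = ρ²/(1−ρ) = 0.06401/0.7470 = 0.08569

Final: 0.08569


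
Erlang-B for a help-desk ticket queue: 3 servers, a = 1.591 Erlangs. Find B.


B(c,a) = (a^c/c!) / Σ_{k=0}^{c} a^k/k!
a^3/3! = 0.671211
Σ terms (k=0..3): 1.00000 + 1.59100 + 1.26564 + 0.67121 = 4.527852
B = 0.671211/4.527852 = 0.148241

Final: 0.148241


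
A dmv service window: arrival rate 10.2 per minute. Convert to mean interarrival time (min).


Mean interarrival time = 1/λ = 1/10.2 minute = 0.09804 minute
In minutes: 0.09804 × 1 = 0.09804 min

Final: 0.09804 min


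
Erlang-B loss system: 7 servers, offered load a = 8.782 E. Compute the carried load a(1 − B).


B(7,8.782) = 0.350456 (Erlang-B)
Carried load = a(1 − B) = 8.782·(1 − 0.350456) = 8.782·0.649544 = 5.7043 E

Final: 5.7043 Erlangs


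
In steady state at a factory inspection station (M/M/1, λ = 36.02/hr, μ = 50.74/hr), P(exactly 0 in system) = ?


ρ = 36.02/50.74 = 0.7099
P_n = (1−ρ)·ρ^n = (1 − 0.7099)·0.7099^0 = 0.2901·1.000000 = 0.290106

Final: 0.290106


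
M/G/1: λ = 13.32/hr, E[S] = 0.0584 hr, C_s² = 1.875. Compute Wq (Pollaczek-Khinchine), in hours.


ρ = λ·E[S] = 13.32·0.0584 = 0.7779
E[S²] = E[S]²(1+C_s²) = 0.0584²·(1+1.875) = 0.009805
Wq = λ·E[S²]/(2(1−ρ)) = 13.32·0.009805/(2·0.2221) = 0.29401 hr

Final: 0.29401 hr


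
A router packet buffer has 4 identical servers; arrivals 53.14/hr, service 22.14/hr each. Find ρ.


ρ = λ/(cμ) = 53.14/(4·22.14) = 53.14/88.56 = 0.6000

Final: 0.6000


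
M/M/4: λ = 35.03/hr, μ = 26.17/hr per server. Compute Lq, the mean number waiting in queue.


a = λ/μ = 1.3386; ρ = a/4 = 0.3346
P₀ = 0.260744
Lq = P₀·a^c·ρ / (c!·(1−ρ)²) = 0.260744·3.21030·0.3346/(24·0.44271)
= 0.02636

Final: 0.02636


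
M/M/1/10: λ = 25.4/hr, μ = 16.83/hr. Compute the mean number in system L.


ρ = 25.4/16.83 = 1.5092
L = ρ[1 − (K+1)ρ^K + Kρ^(K+1)] / [(1−ρ)(1−ρ^(K+1))]
Numerator: 1.5092·(1 − 11·61.305015 + 10·92.522127) = 380.118768
Denominator: (-0.5092)·(-91.522127) = 46.603959
L = 380.118768/46.603959 = 8.1564

Final: 8.1564


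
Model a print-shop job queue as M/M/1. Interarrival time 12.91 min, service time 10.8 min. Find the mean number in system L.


λ = 60/12.91 = 4.6476 /hr
μ = 60/10.8 = 5.5556 /hr
ρ = λ/μ = 4.6476/5.5556 = 0.8366
L = ρ/(1−ρ) = 0.8366/0.1634 = 5.1185

Final: 5.1185


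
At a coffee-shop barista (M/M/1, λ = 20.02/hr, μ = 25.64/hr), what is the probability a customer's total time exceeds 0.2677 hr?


W ~ Exponential(μ−λ) for M/M/1.
μ − λ = 25.64 − 20.02 = 5.6200
P(W > t) = e^{−(μ−λ)t} = e^{−1.5045} = 0.222134

Final: 0.222134


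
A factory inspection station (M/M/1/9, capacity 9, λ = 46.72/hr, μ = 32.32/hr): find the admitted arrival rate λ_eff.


ρ = 1.4455; P_K = (1−ρ)ρ^9/(1−ρ^10) = 0.316155
λ_eff = λ(1 − P_K) = 46.72·(1 − 0.316155) = 46.72·0.683845 = 31.9492 /hr

Final: 31.9492 /hr


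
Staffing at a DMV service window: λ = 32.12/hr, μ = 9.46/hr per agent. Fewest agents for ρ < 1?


Stability requires cμ > λ ⇔ c > λ/μ.
λ/μ = 32.12/9.46 = 3.3953
Minimum integer c = ⌊3.3953⌋ + 1 = 4
Check: 4·9.46 = 37.84 > 32.12, while 3·9.46 = 28.38 ≤ 32.12

Final: 4 servers


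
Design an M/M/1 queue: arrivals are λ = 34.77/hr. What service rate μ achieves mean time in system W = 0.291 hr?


W = 1/(μ−λ) ⇒ μ − λ = 1/W = 1/0.291 = 3.4364
μ = λ + 1/W = 34.77 + 3.4364 = 38.2064 per hr

Final: 38.2064 /hr


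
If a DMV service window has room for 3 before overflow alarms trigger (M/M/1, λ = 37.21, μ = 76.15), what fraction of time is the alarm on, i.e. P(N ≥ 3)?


ρ = 37.21/76.15 = 0.4886
P(N ≥ n) = ρ^n = 0.4886^3 = 0.116673

Final: 0.116673


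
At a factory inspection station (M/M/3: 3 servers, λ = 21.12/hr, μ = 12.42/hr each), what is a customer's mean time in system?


a = 1.7005; ρ = 0.5668; P₀ = 0.165611
Lq = P₀·a^c·ρ/(c!(1−ρ)²) = 0.41000
Wq = Lq/λ = 0.41000/21.12 = 0.01941 hr
W = Wq + 1/μ = 0.01941 + 0.08052 = 0.09993 hr

Final: 0.09993 hr


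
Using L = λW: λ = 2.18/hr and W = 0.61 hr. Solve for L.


L = λW = 2.18·0.61 = 1.3298

Final: 1.3298


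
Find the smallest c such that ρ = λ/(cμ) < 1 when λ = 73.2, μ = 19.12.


Stability requires cμ > λ ⇔ c > λ/μ.
λ/μ = 73.2/19.12 = 3.8285
Minimum integer c = ⌊3.8285⌋ + 1 = 4
Check: 4·19.12 = 76.48 > 73.2, while 3·19.12 = 57.36 ≤ 73.2

Final: 4 servers


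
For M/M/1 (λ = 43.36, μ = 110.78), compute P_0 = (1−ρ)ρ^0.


ρ = 43.36/110.78 = 0.3914
P_n = (1−ρ)·ρ^n = (1 − 0.3914)·0.3914^0 = 0.6086·1.000000 = 0.608594

Final: 0.608594


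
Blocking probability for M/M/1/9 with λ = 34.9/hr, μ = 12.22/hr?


ρ = λ/μ = 34.9/12.22 = 2.8560
P_K = (1−ρ)ρ^K/(1−ρ^(K+1)) = (-1.8560·12641.190889)/(1 − 36102.910150)
= -23461.719261/-36101.910150 = 0.649875

Final: 0.649875


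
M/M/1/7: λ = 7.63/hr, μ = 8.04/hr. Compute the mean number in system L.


ρ = 7.63/8.04 = 0.9490
L = ρ[1 − (K+1)ρ^K + Kρ^(K+1)] / [(1−ρ)(1−ρ^(K+1))]
Numerator: 0.9490·(1 − 8·0.693233 + 7·0.657882) = 0.056282
Denominator: (0.05100)·(0.342118) = 0.017446
L = 0.056282/0.017446 = 3.2260

Final: 3.2260


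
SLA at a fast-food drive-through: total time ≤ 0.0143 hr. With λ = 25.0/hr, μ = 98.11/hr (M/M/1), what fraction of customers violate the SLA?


W ~ Exponential(μ−λ) for M/M/1.
μ − λ = 98.11 − 25.0 = 73.1100
P(W > t) = e^{−(μ−λ)t} = e^{−1.0455} = 0.351526

Final: 0.351526


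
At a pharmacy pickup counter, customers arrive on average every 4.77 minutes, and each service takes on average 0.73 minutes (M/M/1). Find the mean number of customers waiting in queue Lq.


λ = 60/4.77 = 12.5786 /hr
μ = 60/0.73 = 82.1918 /hr
ρ = λ/μ = 12.5786/82.1918 = 0.1530
Lq = ρ²/(1−ρ) = 0.02342/0.8470 = 0.02765

Final: 0.02765


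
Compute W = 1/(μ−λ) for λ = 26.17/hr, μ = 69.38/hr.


W = 1/(μ−λ) = 1/(69.38 − 26.17) = 1/43.21 = 0.02314 hr

Final: 0.02314 hr


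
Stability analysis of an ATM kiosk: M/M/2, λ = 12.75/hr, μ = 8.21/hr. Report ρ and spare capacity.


Total capacity cμ = 2·8.21 = 16.42/hr
ρ = λ/(cμ) = 12.75/16.42 = 0.7765
Stable ⇔ ρ < 1: YES
Spare capacity = cμ − λ = 16.42 − 12.75 = 3.67/hr

Final: ρ = 0.7765; stable; margin = 3.67/hr


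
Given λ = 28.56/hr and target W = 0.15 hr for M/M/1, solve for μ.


W = 1/(μ−λ) ⇒ μ − λ = 1/W = 1/0.15 = 6.6667
μ = λ + 1/W = 28.56 + 6.6667 = 35.2267 per hr

Final: 35.2267 /hr


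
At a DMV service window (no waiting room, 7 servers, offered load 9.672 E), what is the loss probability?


B(c,a) = (a^c/c!) / Σ_{k=0}^{c} a^k/k!
a^7/7! = 1571.026383
Σ terms (k=0..7): 1.00000 + 9.67200 + 46.77379 + 150.79871 + 364.63127 + 705.34273 + 1137.01248 + 1571.02638 = 3986.257356
B = 1571.026383/3986.257356 = 0.394111

Final: 0.394111


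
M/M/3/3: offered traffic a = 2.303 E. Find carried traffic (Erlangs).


B(3,2.303) = 0.254769 (Erlang-B)
Carried load = a(1 − B) = 2.303·(1 − 0.254769) = 2.303·0.745231 = 1.7163 E

Final: 1.7163 Erlangs


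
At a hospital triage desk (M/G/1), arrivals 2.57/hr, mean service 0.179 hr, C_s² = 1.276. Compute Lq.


ρ = λ·E[S] = 2.57·0.179 = 0.4600
Lq = ρ²(1+C_s²)/(2(1−ρ)) = 0.2116·(1+1.276)/(2·0.5400)
= 0.2116·2.2760/1.0799 = 0.44601

Final: 0.44601


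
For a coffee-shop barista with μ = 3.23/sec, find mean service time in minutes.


Mean service time = 1/μ = 1/3.23 second = 0.30960 second
In minutes: 0.30960 × 0.0166667 = 0.005160 min

Final: 0.005160 min


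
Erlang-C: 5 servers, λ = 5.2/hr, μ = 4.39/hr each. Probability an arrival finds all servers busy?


a = λ/μ = 1.1845; ρ = a/5 = 0.2369
P₀ = 0.305762 (from M/M/c formula)
C(c,a) = [a^c/(c!(1−ρ))]·P₀ = [2.33182/(120·0.7631)]·0.305762
= 0.02546·0.305762 = 0.007786

Final: 0.007786


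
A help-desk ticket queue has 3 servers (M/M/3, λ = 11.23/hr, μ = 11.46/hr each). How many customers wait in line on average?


a = λ/μ = 0.9799; ρ = a/3 = 0.3266
P₀ = 0.371337
Lq = P₀·a^c·ρ / (c!·(1−ρ)²) = 0.371337·0.94099·0.3266/(6·0.45341)
= 0.04196

Final: 0.04196


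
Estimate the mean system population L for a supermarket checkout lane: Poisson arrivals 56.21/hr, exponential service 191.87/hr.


ρ = λ/μ = 56.21/191.87 = 0.2930
L = ρ/(1−ρ) = 0.2930/(1 − 0.2930) = 0.2930/0.7070 = 0.4143

Final: 0.4143


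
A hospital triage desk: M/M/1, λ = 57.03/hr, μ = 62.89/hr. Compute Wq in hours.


ρ = 57.03/62.89 = 0.9068
Wq = ρ/(μ−λ) = 0.9068/(62.89 − 57.03) = 0.9068/5.86 = 0.1547 hr

Final: 0.1547 hr


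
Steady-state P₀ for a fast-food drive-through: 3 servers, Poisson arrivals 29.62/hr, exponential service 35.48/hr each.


a = λ/μ = 29.62/35.48 = 0.8348; ρ = a/c = 0.2783
Σ_{k=0}^{2} a^k/k! (terms k=0..2) = 1.00000 + 0.83484 + 0.34848 = 2.18331
Tail: a^3/(3!(1−ρ)) = 0.58184/(6·0.7217) = 0.13436
P₀ = 1/(2.18331 + 0.13436) = 1/2.31768 = 0.431467

Final: 0.431467


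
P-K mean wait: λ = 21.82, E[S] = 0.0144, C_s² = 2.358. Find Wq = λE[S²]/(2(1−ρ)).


ρ = λ·E[S] = 21.82·0.0144 = 0.3142
E[S²] = E[S]²(1+C_s²) = 0.0144²·(1+2.358) = 0.0006963
Wq = λ·E[S²]/(2(1−ρ)) = 21.82·0.0006963/(2·0.6858) = 0.01108 hr

Final: 0.01108 hr


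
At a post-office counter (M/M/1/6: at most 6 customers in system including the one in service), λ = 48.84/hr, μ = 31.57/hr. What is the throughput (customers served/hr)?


ρ = 1.5470; P_K = (1−ρ)ρ^6/(1−ρ^7) = 0.371101
λ_eff = λ(1 − P_K) = 48.84·(1 − 0.371101) = 48.84·0.628899 = 30.7154 /hr

Final: 30.7154 /hr


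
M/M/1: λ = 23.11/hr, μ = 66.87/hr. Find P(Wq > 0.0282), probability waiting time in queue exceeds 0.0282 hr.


ρ = 23.11/66.87 = 0.3456
P(Wq > t) = ρ·e^{−(μ−λ)t} = 0.3456·e^{−1.2340}
= 0.3456·0.291116 = 0.100609

Final: 0.100609


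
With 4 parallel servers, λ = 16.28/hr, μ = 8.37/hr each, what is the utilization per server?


ρ = λ/(cμ) = 16.28/(4·8.37) = 16.28/33.48 = 0.4863

Final: 0.4863


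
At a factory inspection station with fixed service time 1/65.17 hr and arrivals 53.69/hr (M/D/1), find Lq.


ρ = 53.69/65.17 = 0.8238
M/D/1: Lq = ρ²/(2(1−ρ)) = 0.6787/(2·0.1762) = 1.92649

Final: 1.92649


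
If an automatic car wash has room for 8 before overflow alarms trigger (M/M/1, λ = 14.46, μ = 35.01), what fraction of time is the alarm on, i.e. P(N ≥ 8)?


ρ = 14.46/35.01 = 0.4130
P(N ≥ n) = ρ^n = 0.4130^8 = 0.0008469

Final: 0.0008469


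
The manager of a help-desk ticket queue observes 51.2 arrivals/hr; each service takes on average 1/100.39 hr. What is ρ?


ρ = λ/μ = 51.2/100.39 = 0.5100

Final: 0.5100


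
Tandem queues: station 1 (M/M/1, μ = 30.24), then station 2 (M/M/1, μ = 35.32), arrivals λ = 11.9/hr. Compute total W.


Each node sees arrival rate λ = 11.9/hr (tandem ⇒ throughput preserved).
W₁ = 1/(μ₁−λ) = 1/(30.24−11.9) = 0.05453 hr
W₂ = 1/(μ₂−λ) = 1/(35.32−11.9) = 0.04270 hr
W_total = W₁ + W₂ = 0.05453 + 0.04270 = 0.09722 hr

Final: 0.09722 hr


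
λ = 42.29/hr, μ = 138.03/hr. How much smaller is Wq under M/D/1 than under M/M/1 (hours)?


ρ = 42.29/138.03 = 0.3064
Wq(M/M/1) = ρ/(μ−λ) = 0.3064/95.74 = 0.003200 hr
Wq(M/D/1) = ρ/(2(μ−λ)) = 0.001600 hr
Savings = 0.003200 − 0.001600 = 0.001600 hr

Final: 0.001600 hr


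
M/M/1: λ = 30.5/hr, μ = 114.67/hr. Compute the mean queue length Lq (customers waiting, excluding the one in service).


ρ = 30.5/114.67 = 0.2660
Lq = ρ²/(1−ρ) = 0.07075/0.7340 = 0.09638

Final: 0.09638
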